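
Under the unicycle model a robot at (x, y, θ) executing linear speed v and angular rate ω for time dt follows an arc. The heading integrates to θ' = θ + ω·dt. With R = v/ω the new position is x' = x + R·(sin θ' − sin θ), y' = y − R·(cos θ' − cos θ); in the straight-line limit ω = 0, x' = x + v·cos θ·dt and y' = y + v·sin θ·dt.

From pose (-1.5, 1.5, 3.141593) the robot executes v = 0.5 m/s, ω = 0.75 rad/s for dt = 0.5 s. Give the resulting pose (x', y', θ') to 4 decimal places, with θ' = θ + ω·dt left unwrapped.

θ' = 3.1416 + 0.75·0.5 = 3.5166
R = v/ω = 0.5/0.75 = 0.6667
x' = -1.5 + 0.6667·(sin 3.5166 − sin 3.1416) = -1.7442
y' = 1.5 − 0.6667·(cos 3.5166 − cos 3.1416) = 1.4537

(-1.7442, 1.4537, 3.5166)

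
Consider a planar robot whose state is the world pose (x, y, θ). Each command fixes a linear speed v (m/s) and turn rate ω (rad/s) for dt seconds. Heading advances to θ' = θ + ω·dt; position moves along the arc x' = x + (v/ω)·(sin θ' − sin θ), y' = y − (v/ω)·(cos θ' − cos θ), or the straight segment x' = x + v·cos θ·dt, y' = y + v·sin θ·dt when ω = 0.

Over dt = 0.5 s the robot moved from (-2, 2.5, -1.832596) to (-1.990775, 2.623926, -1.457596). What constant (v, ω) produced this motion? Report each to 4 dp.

Δθ = -1.457596 − -1.832596 = 0.375000
ω = Δθ/dt = 0.375000/0.5 = 0.7500
R = −Δy/(cos θ' − cos θ) = -0.3333
v = R·ω = -0.3333·0.7500 = -0.2500

v = -0.2500, ω = 0.7500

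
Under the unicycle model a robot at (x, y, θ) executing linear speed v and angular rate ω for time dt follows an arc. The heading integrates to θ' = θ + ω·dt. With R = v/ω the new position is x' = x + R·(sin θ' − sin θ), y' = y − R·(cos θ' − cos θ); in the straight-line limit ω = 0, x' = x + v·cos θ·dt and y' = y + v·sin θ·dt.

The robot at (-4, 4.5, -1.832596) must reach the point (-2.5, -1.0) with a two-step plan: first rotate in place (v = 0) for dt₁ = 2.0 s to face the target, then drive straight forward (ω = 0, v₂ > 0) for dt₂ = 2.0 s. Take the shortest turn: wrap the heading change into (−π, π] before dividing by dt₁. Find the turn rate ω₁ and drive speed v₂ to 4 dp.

heading to target = atan2(-1−4.5, -2.5−-4) = -1.3045
Δθ = wrap(-1.3045 − -1.8326) = 0.5281; ω₁ = Δθ/dt₁ = 0.2640
distance = √((-2.5−-4)² + (-1−4.5)²) = 5.7009; v₂ = distance/dt₂ = 2.8504

ω₁ = 0.2640, v₂ = 2.8504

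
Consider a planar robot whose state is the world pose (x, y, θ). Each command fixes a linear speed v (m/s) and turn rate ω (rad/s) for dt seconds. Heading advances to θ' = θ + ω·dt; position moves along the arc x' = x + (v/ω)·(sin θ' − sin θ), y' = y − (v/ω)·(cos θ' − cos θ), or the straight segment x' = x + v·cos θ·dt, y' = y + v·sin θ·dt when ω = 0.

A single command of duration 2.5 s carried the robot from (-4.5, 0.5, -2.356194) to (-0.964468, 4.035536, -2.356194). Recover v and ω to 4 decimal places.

v = -2.0000, ω = 0.0000

Δθ = -2.356194 − -2.356194 = 0.000000
ω = Δθ/dt = 0.000000/2.5 = 0.0000
ω = 0 → v = (Δx·cos θ + Δy·sin θ)/dt = -2.0000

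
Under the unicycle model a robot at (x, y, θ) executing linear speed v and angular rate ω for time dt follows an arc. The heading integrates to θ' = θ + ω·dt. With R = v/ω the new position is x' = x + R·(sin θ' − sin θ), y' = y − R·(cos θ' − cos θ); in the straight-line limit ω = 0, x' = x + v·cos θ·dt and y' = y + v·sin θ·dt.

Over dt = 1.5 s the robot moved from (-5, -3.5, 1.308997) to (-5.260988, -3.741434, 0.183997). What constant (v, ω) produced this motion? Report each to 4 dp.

Δθ = 0.183997 − 1.308997 = -1.125000
ω = Δθ/dt = -1.125000/1.5 = -0.7500
R = Δx/(sin θ' − sin θ) = 0.3333
v = R·ω = 0.3333·-0.7500 = -0.2500

v = -0.2500, ω = -0.7500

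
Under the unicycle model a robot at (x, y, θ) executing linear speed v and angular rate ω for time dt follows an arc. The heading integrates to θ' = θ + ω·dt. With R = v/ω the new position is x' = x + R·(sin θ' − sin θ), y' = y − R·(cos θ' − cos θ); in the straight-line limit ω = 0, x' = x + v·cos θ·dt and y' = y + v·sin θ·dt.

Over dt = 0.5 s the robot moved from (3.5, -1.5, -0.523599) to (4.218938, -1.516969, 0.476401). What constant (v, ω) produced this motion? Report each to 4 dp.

v = 1.5000, ω = 2.0000

Δθ = 0.476401 − -0.523599 = 1.000000
ω = Δθ/dt = 1.000000/0.5 = 2.0000
R = Δx/(sin θ' − sin θ) = 0.7500
v = R·ω = 0.7500·2.0000 = 1.5000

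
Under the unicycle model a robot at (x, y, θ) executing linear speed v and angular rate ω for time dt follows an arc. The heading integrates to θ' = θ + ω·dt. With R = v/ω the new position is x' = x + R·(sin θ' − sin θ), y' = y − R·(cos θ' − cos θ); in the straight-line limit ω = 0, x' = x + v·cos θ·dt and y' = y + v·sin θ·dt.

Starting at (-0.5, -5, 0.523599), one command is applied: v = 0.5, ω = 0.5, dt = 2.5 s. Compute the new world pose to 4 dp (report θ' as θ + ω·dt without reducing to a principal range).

(-0.0205, -3.9326, 1.7736)

θ' = 0.5236 + 0.5·2.5 = 1.7736
R = v/ω = 0.5/0.5 = 1.0000
x' = -0.5 + 1.0000·(sin 1.7736 − sin 0.5236) = -0.0205
y' = -5 − 1.0000·(cos 1.7736 − cos 0.5236) = -3.9326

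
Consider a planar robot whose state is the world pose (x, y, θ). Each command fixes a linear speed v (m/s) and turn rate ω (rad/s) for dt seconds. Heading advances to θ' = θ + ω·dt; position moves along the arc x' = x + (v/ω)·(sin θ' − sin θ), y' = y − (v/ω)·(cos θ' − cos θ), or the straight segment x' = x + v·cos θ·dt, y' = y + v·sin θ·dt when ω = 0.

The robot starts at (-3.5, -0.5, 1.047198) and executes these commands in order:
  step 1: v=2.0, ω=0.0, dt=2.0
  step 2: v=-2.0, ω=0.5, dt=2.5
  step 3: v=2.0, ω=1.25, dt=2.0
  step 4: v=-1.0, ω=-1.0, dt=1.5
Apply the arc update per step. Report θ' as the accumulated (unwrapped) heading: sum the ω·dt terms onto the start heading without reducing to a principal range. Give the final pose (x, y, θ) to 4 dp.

(-2.9751, -1.8182, 3.2972)

step 1: θ'=1.0472 (straight) → pose (-1.5000, 2.9641, 1.0472)
step 2: θ'=2.2972 (R=-4.0000) → pose (-1.0262, -1.6926, 2.2972)
step 3: θ'=4.7972 (R=1.6000) → pose (-3.8165, -2.8909, 4.7972)
step 4: θ'=3.2972 (R=1.0000) → pose (-2.9751, -1.8182, 3.2972)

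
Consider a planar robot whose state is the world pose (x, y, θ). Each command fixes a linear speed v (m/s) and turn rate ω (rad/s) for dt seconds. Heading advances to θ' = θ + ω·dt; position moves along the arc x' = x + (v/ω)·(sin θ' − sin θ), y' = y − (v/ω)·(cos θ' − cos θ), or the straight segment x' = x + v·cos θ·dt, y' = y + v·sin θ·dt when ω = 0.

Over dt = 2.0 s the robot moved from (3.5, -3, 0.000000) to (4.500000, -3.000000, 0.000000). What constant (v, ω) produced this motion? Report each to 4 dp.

v = 0.5000, ω = 0.0000

Δθ = 0.000000 − 0.000000 = 0.000000
ω = Δθ/dt = 0.000000/2.0 = 0.0000
ω = 0 → v = (Δx·cos θ + Δy·sin θ)/dt = 0.5000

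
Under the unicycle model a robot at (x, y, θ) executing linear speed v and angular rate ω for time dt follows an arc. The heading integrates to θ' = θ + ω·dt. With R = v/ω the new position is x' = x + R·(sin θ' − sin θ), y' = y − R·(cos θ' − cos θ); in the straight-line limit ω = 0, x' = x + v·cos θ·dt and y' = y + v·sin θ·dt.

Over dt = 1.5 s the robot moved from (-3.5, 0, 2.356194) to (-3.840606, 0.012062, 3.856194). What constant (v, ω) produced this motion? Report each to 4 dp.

Δθ = 3.856194 − 2.356194 = 1.500000
ω = Δθ/dt = 1.500000/1.5 = 1.0000
R = Δx/(sin θ' − sin θ) = 0.2500
v = R·ω = 0.2500·1.0000 = 0.2500

v = 0.2500, ω = 1.0000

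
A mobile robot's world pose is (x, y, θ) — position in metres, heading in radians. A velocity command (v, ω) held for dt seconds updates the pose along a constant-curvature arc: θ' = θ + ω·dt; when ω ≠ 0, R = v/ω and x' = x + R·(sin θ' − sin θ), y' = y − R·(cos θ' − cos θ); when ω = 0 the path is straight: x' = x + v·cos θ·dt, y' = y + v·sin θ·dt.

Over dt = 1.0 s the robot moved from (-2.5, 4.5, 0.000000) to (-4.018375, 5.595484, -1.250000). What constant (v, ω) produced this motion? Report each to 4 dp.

Δθ = -1.250000 − 0.000000 = -1.250000
ω = Δθ/dt = -1.250000/1.0 = -1.2500
R = Δx/(sin θ' − sin θ) = 1.6000
v = R·ω = 1.6000·-1.2500 = -2.0000

v = -2.0000, ω = -1.2500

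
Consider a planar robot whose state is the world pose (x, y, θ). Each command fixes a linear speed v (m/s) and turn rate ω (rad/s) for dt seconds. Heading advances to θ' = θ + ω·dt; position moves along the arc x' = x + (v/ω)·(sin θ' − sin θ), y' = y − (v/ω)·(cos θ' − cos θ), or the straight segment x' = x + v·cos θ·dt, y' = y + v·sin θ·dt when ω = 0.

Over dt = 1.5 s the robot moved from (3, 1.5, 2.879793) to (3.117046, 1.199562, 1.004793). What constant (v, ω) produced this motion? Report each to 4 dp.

Δθ = 1.004793 − 2.879793 = -1.875000
ω = Δθ/dt = -1.875000/1.5 = -1.2500
R = −Δy/(cos θ' − cos θ) = 0.2000
v = R·ω = 0.2000·-1.2500 = -0.2500

v = -0.2500, ω = -1.2500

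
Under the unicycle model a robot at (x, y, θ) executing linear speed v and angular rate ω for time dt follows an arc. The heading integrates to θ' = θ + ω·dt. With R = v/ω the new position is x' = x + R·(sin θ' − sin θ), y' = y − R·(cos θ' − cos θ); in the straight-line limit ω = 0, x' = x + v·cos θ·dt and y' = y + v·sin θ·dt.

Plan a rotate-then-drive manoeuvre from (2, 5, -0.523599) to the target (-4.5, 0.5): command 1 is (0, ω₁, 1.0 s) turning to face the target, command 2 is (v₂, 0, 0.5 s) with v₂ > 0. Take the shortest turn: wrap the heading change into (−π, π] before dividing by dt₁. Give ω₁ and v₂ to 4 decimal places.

ω₁ = -2.0124, v₂ = 15.8114

heading to target = atan2(0.5−5, -4.5−2) = -2.5360
Δθ = wrap(-2.5360 − -0.5236) = -2.0124; ω₁ = Δθ/dt₁ = -2.0124
distance = √((-4.5−2)² + (0.5−5)²) = 7.9057; v₂ = distance/dt₂ = 15.8114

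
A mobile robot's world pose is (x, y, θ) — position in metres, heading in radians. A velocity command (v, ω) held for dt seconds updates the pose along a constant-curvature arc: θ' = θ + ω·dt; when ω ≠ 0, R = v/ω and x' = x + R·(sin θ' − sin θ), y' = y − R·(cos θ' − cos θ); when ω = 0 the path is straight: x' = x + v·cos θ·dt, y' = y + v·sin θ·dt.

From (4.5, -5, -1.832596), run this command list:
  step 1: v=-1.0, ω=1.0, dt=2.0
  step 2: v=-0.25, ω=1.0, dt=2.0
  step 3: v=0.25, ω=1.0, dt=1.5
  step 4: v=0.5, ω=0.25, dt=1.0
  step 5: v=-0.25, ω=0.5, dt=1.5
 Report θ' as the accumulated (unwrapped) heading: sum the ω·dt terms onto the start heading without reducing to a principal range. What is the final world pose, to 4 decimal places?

step 1: θ'=0.1674 (R=-1.0000) → pose (3.3675, -3.7552, 0.1674)
step 2: θ'=2.1674 (R=-0.2500) → pose (3.2023, -4.1421, 2.1674)
step 3: θ'=3.6674 (R=0.2500) → pose (2.8700, -4.0664, 3.6674)
step 4: θ'=3.9174 (R=2.0000) → pose (2.4732, -4.3685, 3.9174)
step 5: θ'=4.6674 (R=-0.5000) → pose (2.6226, -4.0340, 4.6674)

(2.6226, -4.0340, 4.6674)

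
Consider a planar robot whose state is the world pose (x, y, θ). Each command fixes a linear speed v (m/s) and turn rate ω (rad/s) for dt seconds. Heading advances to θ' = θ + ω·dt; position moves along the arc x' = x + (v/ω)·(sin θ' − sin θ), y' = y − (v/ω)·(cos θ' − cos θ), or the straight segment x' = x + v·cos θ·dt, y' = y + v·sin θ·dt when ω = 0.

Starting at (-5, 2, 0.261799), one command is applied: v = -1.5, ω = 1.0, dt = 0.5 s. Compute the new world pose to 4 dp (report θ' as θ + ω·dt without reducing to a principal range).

(-5.6471, 1.6365, 0.7618)

θ' = 0.2618 + 1.0·0.5 = 0.7618
R = v/ω = -1.5/1.0 = -1.5000
x' = -5 + -1.5000·(sin 0.7618 − sin 0.2618) = -5.6471
y' = 2 − -1.5000·(cos 0.7618 − cos 0.2618) = 1.6365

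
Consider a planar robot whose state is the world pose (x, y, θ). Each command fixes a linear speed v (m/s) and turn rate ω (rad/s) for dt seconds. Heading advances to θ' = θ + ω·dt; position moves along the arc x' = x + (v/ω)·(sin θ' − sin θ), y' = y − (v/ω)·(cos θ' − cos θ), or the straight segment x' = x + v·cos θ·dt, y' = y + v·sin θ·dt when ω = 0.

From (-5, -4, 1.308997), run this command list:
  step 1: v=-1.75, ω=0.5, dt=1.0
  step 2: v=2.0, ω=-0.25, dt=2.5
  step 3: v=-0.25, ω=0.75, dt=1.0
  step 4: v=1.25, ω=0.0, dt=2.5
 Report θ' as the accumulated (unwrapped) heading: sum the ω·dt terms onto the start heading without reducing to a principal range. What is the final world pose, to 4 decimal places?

(-5.7684, 1.8507, 1.9340)

step 1: θ'=1.8090 (R=-3.5000) → pose (-5.0204, -5.7317, 1.8090)
step 2: θ'=1.1840 (R=-8.0000) → pose (-4.6553, -0.8263, 1.1840)
step 3: θ'=1.9340 (R=-0.3333) → pose (-4.6582, -1.0704, 1.9340)
step 4: θ'=1.9340 (straight) → pose (-5.7684, 1.8507, 1.9340)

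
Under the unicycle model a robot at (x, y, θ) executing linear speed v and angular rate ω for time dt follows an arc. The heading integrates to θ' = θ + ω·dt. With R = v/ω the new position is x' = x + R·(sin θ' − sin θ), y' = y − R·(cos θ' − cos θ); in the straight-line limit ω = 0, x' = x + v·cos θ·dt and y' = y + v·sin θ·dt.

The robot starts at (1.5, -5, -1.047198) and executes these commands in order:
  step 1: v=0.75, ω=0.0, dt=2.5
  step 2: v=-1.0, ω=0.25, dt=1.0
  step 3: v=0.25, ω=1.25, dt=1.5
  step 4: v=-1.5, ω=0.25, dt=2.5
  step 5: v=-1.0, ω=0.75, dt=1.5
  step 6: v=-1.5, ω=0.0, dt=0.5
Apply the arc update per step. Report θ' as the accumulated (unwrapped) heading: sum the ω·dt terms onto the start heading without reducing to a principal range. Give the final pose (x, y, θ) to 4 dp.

(3.1155, -10.7374, 2.8278)

step 1: θ'=-1.0472 (straight) → pose (2.4375, -6.6238, -1.0472)
step 2: θ'=-0.7972 (R=-4.0000) → pose (1.8350, -5.8289, -0.7972)
step 3: θ'=1.0778 (R=0.2000) → pose (2.1543, -5.7839, 1.0778)
step 4: θ'=1.7028 (R=-6.0000) → pose (1.4920, -9.4132, 1.7028)
step 5: θ'=2.8278 (R=-1.3333) → pose (2.4022, -10.5059, 2.8278)
step 6: θ'=2.8278 (straight) → pose (3.1155, -10.7374, 2.8278)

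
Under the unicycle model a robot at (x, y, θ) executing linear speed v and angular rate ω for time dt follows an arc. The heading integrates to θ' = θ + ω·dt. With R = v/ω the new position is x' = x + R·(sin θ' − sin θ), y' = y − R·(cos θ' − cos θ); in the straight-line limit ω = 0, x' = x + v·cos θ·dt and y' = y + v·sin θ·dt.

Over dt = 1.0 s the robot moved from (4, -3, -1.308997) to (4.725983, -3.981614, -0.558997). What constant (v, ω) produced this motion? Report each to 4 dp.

Δθ = -0.558997 − -1.308997 = 0.750000
ω = Δθ/dt = 0.750000/1.0 = 0.7500
R = −Δy/(cos θ' − cos θ) = 1.6667
v = R·ω = 1.6667·0.7500 = 1.2500

v = 1.2500, ω = 0.7500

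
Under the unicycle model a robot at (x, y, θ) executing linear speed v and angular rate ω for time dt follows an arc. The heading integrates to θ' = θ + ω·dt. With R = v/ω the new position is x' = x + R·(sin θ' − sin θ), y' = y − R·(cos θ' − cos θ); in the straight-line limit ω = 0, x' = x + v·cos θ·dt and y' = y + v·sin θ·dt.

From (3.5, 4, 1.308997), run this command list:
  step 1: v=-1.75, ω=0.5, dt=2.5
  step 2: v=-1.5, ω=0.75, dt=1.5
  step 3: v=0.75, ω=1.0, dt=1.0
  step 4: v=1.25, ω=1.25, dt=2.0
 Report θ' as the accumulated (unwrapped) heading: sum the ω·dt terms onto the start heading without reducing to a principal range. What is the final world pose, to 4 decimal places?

(8.5087, -1.1418, 7.1840)

step 1: θ'=2.5590 (R=-3.5000) → pose (4.9551, 0.1715, 2.5590)
step 2: θ'=3.6840 (R=-2.0000) → pose (7.0878, 0.1286, 3.6840)
step 3: θ'=4.6840 (R=0.7500) → pose (6.7253, -0.4924, 4.6840)
step 4: θ'=7.1840 (R=1.0000) → pose (8.5087, -1.1418, 7.1840)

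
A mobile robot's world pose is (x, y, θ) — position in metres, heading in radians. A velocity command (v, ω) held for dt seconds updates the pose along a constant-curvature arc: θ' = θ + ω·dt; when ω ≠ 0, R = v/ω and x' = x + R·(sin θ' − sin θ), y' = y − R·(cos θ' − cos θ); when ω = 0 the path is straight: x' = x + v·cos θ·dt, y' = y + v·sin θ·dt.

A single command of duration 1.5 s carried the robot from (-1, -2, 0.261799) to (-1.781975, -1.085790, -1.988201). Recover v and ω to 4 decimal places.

Δθ = -1.988201 − 0.261799 = -2.250000
ω = Δθ/dt = -2.250000/1.5 = -1.5000
R = −Δy/(cos θ' − cos θ) = 0.6667
v = R·ω = 0.6667·-1.5000 = -1.0000

v = -1.0000, ω = -1.5000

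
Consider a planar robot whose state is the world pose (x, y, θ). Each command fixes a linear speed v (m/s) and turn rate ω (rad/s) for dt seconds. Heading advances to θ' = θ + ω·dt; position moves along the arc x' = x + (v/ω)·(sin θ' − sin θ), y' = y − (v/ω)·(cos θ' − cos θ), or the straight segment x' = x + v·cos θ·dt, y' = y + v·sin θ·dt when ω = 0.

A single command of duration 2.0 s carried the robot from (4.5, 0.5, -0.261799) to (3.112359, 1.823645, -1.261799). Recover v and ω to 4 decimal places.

v = -1.0000, ω = -0.5000

Δθ = -1.261799 − -0.261799 = -1.000000
ω = Δθ/dt = -1.000000/2.0 = -0.5000
R = Δx/(sin θ' − sin θ) = 2.0000
v = R·ω = 2.0000·-0.5000 = -1.0000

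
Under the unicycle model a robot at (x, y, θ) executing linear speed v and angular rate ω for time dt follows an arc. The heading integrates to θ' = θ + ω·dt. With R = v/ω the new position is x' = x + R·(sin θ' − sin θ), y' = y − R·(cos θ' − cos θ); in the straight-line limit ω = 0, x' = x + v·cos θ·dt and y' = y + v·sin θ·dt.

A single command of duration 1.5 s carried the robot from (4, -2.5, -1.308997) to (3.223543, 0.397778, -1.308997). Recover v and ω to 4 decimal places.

v = -2.0000, ω = 0.0000

Δθ = -1.308997 − -1.308997 = 0.000000
ω = Δθ/dt = 0.000000/1.5 = 0.0000
ω = 0 → v = (Δx·cos θ + Δy·sin θ)/dt = -2.0000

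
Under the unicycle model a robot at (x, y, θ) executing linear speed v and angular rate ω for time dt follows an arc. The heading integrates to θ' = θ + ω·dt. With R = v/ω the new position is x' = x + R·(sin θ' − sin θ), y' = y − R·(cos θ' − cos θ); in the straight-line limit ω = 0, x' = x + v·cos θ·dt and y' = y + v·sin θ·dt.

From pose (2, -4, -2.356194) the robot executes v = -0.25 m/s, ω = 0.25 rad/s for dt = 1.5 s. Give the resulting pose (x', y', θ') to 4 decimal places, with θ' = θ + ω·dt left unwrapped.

θ' = -2.3562 + 0.25·1.5 = -1.9812
R = v/ω = -0.25/0.25 = -1.0000
x' = 2 + -1.0000·(sin -1.9812 − sin -2.3562) = 2.2099
y' = -4 − -1.0000·(cos -1.9812 − cos -2.3562) = -3.6919

(2.2099, -3.6919, -1.9812)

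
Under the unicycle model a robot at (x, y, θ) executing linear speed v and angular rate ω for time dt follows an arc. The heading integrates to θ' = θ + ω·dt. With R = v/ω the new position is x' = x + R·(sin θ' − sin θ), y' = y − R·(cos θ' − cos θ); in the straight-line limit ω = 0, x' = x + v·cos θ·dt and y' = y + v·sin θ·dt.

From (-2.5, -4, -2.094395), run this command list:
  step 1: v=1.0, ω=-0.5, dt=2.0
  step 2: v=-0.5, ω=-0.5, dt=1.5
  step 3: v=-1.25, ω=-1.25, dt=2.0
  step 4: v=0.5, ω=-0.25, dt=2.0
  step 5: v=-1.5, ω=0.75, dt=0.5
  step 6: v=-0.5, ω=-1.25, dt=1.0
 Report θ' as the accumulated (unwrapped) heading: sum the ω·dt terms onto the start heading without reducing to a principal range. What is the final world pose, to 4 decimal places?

step 1: θ'=-3.0944 (R=-2.0000) → pose (-4.1377, -4.9978, -3.0944)
step 2: θ'=-3.8444 (R=1.0000) → pose (-3.4442, -5.2336, -3.8444)
step 3: θ'=-6.3444 (R=1.0000) → pose (-4.1517, -6.9948, -6.3444)
step 4: θ'=-6.8444 (R=-2.0000) → pose (-3.2096, -7.2978, -6.8444)
step 5: θ'=-6.4694 (R=-2.0000) → pose (-3.9038, -7.0256, -6.4694)
step 6: θ'=-7.7194 (R=0.4000) → pose (-4.2261, -6.6862, -7.7194)

(-4.2261, -6.6862, -7.7194)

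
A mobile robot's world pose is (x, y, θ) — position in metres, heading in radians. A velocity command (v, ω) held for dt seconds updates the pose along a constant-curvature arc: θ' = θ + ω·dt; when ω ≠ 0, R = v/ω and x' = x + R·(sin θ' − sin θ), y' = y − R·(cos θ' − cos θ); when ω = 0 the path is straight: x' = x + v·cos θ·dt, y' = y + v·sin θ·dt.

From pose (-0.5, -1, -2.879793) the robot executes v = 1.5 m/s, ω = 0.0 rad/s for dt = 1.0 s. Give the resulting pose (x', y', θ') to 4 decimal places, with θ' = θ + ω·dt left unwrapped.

(-1.9489, -1.3882, -2.8798)

θ' = -2.8798 + 0.0·1.0 = -2.8798
ω = 0 → straight: x' = -0.5 + 1.5·cos(-2.8798)·1.0 = -1.9489
y' = -1 + 1.5·sin(-2.8798)·1.0 = -1.3882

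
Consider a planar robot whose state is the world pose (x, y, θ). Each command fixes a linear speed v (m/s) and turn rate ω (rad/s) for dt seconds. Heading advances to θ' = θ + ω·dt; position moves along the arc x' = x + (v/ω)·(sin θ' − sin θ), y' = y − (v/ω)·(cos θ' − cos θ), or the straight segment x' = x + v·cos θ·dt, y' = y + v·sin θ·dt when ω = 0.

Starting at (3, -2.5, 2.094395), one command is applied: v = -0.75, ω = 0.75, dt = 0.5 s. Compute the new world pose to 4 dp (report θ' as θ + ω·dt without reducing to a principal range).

(3.2433, -2.7825, 2.4694)

θ' = 2.0944 + 0.75·0.5 = 2.4694
R = v/ω = -0.75/0.75 = -1.0000
x' = 3 + -1.0000·(sin 2.4694 − sin 2.0944) = 3.2433
y' = -2.5 − -1.0000·(cos 2.4694 − cos 2.0944) = -2.7825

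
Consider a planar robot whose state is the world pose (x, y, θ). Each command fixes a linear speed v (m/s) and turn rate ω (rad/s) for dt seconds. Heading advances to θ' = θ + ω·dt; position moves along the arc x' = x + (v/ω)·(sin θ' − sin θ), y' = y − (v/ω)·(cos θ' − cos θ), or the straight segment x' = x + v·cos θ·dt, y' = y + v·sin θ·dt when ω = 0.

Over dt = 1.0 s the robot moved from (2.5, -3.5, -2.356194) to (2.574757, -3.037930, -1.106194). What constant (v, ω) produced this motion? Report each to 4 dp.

v = -0.5000, ω = 1.2500

Δθ = -1.106194 − -2.356194 = 1.250000
ω = Δθ/dt = 1.250000/1.0 = 1.2500
R = −Δy/(cos θ' − cos θ) = -0.4000
v = R·ω = -0.4000·1.2500 = -0.5000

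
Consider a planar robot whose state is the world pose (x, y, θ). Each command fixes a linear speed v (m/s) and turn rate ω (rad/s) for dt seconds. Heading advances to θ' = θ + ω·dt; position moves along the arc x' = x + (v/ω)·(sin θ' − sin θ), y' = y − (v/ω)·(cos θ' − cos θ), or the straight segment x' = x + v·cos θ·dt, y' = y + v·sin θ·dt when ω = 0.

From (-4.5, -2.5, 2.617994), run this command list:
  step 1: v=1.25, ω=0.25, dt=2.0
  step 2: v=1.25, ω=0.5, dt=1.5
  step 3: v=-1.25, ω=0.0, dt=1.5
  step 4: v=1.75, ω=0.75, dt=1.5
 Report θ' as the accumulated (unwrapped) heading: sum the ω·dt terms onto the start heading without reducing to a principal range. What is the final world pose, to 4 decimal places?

(-7.8921, -3.6071, 4.9930)

step 1: θ'=3.1180 (R=5.0000) → pose (-6.8820, -1.8315, 3.1180)
step 2: θ'=3.8680 (R=2.5000) → pose (-8.6015, -2.4619, 3.8680)
step 3: θ'=3.8680 (straight) → pose (-7.1998, -1.2166, 3.8680)
step 4: θ'=4.9930 (R=2.3333) → pose (-7.8921, -3.6071, 4.9930)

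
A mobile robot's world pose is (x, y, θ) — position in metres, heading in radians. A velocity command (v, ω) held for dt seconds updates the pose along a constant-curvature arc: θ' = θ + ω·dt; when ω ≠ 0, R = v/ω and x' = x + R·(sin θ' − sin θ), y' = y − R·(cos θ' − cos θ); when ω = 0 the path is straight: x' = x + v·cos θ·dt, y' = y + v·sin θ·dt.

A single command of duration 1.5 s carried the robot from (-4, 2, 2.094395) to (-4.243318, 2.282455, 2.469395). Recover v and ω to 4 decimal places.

v = 0.2500, ω = 0.2500

Δθ = 2.469395 − 2.094395 = 0.375000
ω = Δθ/dt = 0.375000/1.5 = 0.2500
R = −Δy/(cos θ' − cos θ) = 1.0000
v = R·ω = 1.0000·0.2500 = 0.2500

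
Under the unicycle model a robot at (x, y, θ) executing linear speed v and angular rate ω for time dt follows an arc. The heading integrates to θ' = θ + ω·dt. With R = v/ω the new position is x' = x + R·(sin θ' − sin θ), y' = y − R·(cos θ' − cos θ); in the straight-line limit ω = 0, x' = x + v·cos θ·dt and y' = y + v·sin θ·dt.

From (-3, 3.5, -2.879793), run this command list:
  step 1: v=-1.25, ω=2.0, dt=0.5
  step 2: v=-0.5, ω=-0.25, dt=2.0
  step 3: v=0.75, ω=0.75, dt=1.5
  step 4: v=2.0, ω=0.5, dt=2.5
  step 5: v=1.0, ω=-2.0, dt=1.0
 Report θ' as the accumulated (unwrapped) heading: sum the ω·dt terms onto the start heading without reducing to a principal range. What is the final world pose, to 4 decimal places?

step 1: θ'=-1.8798 (R=-0.6250) → pose (-2.5664, 3.9136, -1.8798)
step 2: θ'=-2.3798 (R=2.0000) → pose (-2.0415, 4.7526, -2.3798)
step 3: θ'=-1.2548 (R=1.0000) → pose (-2.3018, 3.7183, -1.2548)
step 4: θ'=-0.0048 (R=4.0000) → pose (1.4810, 0.9614, -0.0048)
step 5: θ'=-2.0048 (R=-0.5000) → pose (1.9322, 0.2511, -2.0048)

(1.9322, 0.2511, -2.0048)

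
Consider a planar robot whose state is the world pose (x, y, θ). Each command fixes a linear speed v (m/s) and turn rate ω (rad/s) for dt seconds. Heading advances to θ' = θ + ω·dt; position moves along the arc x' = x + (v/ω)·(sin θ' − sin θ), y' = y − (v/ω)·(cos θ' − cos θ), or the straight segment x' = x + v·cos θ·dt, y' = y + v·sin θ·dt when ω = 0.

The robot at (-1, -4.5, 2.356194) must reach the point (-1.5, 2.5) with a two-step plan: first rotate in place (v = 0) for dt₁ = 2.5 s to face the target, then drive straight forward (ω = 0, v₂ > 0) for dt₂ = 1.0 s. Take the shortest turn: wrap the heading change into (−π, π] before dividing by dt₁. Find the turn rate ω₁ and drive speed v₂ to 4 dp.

heading to target = atan2(2.5−-4.5, -1.5−-1) = 1.6421
Δθ = wrap(1.6421 − 2.3562) = -0.7141; ω₁ = Δθ/dt₁ = -0.2856
distance = √((-1.5−-1)² + (2.5−-4.5)²) = 7.0178; v₂ = distance/dt₂ = 7.0178

ω₁ = -0.2856, v₂ = 7.0178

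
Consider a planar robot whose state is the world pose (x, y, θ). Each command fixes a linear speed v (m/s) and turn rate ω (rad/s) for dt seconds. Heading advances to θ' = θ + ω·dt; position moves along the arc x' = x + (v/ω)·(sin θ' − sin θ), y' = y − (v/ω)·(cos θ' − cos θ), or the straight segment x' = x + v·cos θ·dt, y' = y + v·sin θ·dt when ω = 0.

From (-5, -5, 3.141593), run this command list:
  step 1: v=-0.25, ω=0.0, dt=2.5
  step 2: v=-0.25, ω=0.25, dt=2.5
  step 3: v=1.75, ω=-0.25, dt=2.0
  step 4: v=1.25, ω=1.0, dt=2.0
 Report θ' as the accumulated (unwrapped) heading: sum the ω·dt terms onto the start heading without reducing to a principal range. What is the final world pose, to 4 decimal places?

(-7.9199, -7.9777, 5.2666)

step 1: θ'=3.1416 (straight) → pose (-4.3750, -5.0000, 3.1416)
step 2: θ'=3.7666 (R=-1.0000) → pose (-3.7899, -4.8110, 3.7666)
step 3: θ'=3.2666 (R=-7.0000) → pose (-7.0129, -6.0796, 3.2666)
step 4: θ'=5.2666 (R=1.2500) → pose (-7.9199, -7.9777, 5.2666)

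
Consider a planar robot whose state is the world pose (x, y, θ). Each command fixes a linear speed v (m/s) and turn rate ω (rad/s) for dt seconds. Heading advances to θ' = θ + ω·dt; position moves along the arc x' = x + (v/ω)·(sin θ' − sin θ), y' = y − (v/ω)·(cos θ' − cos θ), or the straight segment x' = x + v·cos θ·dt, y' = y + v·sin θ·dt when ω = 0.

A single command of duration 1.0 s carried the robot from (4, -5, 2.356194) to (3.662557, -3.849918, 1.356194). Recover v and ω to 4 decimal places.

v = 1.2500, ω = -1.0000

Δθ = 1.356194 − 2.356194 = -1.000000
ω = Δθ/dt = -1.000000/1.0 = -1.0000
R = −Δy/(cos θ' − cos θ) = -1.2500
v = R·ω = -1.2500·-1.0000 = 1.2500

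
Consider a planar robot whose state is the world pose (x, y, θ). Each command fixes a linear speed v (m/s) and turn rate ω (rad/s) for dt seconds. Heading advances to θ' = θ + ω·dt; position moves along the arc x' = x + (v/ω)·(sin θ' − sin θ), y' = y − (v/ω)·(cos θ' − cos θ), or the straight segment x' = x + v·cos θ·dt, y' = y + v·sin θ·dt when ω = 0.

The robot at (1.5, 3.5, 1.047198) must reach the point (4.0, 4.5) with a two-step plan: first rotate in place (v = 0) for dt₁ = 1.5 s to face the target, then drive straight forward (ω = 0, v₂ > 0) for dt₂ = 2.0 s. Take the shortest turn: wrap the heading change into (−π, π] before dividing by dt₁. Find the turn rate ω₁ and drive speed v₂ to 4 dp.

heading to target = atan2(4.5−3.5, 4−1.5) = 0.3805
Δθ = wrap(0.3805 − 1.0472) = -0.6667; ω₁ = Δθ/dt₁ = -0.4445
distance = √((4−1.5)² + (4.5−3.5)²) = 2.6926; v₂ = distance/dt₂ = 1.3463

ω₁ = -0.4445, v₂ = 1.3463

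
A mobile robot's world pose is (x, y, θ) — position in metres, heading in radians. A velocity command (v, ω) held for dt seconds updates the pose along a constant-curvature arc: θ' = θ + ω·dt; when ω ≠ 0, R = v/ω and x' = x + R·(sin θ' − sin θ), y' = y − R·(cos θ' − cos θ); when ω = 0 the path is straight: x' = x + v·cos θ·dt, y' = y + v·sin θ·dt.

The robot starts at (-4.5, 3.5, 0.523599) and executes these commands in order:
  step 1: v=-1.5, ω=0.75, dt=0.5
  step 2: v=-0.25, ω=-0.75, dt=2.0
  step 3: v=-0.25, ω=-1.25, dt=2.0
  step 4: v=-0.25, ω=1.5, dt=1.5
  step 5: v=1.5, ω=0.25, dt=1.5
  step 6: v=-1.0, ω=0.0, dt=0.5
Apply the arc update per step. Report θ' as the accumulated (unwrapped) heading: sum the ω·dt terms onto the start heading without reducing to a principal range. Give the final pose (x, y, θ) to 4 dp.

(-3.9731, 2.4381, -0.4764)

step 1: θ'=0.8986 (R=-2.0000) → pose (-5.0649, 3.0134, 0.8986)
step 2: θ'=-0.6014 (R=0.3333) → pose (-5.5143, 2.9461, -0.6014)
step 3: θ'=-3.1014 (R=0.2000) → pose (-5.4092, 3.3108, -3.1014)
step 4: θ'=-0.8514 (R=-0.1667) → pose (-5.2905, 3.5872, -0.8514)
step 5: θ'=-0.4764 (R=6.0000) → pose (-3.5288, 2.2089, -0.4764)
step 6: θ'=-0.4764 (straight) → pose (-3.9731, 2.4381, -0.4764)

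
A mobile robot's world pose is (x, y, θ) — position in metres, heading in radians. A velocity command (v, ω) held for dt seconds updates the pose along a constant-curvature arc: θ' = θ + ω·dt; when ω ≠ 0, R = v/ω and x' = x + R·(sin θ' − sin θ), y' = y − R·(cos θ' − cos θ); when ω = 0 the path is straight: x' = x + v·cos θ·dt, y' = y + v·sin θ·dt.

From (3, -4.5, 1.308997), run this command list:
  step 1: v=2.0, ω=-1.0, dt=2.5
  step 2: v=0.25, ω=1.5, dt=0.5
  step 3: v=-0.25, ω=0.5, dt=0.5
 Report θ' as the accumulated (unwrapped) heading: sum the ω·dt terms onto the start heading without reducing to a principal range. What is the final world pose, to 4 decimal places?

(6.7545, -4.3264, -0.1910)

step 1: θ'=-1.1910 (R=-2.0000) → pose (6.7893, -4.2762, -1.1910)
step 2: θ'=-0.4410 (R=0.1667) → pose (6.8730, -4.3651, -0.4410)
step 3: θ'=-0.1910 (R=-0.5000) → pose (6.7545, -4.3264, -0.1910)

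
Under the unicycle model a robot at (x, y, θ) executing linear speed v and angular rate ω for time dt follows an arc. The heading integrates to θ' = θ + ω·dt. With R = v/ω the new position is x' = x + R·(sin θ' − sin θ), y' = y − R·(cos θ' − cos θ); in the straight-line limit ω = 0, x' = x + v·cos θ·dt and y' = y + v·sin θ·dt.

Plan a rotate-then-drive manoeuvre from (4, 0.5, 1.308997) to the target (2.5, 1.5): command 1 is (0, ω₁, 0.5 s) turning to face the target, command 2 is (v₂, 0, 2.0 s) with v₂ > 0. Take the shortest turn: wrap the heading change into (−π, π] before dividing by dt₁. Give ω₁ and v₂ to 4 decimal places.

ω₁ = 2.4892, v₂ = 0.9014

heading to target = atan2(1.5−0.5, 2.5−4) = 2.5536
Δθ = wrap(2.5536 − 1.3090) = 1.2446; ω₁ = Δθ/dt₁ = 2.4892
distance = √((2.5−4)² + (1.5−0.5)²) = 1.8028; v₂ = distance/dt₂ = 0.9014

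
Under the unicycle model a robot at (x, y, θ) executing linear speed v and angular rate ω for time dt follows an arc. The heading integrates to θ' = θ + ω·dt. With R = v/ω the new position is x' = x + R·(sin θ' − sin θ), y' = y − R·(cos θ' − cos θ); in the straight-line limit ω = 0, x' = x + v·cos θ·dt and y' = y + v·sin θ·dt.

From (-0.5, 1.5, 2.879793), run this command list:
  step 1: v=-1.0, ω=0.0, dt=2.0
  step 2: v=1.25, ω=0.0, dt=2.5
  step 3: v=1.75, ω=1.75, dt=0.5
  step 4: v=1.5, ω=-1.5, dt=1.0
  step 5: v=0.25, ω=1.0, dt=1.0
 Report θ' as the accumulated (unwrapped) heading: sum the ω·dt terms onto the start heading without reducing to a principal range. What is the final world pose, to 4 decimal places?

step 1: θ'=2.8798 (straight) → pose (1.4319, 0.9824, 2.8798)
step 2: θ'=2.8798 (straight) → pose (-1.5867, 1.7912, 2.8798)
step 3: θ'=3.7548 (R=1.0000) → pose (-2.4210, 1.6431, 3.7548)
step 4: θ'=2.2548 (R=-1.0000) → pose (-3.7715, 1.8290, 2.2548)
step 5: θ'=3.2548 (R=0.2500) → pose (-3.9935, 1.9194, 3.2548)

(-3.9935, 1.9194, 3.2548)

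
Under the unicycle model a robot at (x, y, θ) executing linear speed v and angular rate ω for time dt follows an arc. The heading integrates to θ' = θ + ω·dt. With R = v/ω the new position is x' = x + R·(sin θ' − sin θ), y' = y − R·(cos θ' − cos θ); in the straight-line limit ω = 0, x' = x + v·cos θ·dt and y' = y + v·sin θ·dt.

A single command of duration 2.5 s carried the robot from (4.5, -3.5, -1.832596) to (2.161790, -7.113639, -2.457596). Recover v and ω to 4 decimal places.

Δθ = -2.457596 − -1.832596 = -0.625000
ω = Δθ/dt = -0.625000/2.5 = -0.2500
R = −Δy/(cos θ' − cos θ) = -7.0000
v = R·ω = -7.0000·-0.2500 = 1.7500

v = 1.7500, ω = -0.2500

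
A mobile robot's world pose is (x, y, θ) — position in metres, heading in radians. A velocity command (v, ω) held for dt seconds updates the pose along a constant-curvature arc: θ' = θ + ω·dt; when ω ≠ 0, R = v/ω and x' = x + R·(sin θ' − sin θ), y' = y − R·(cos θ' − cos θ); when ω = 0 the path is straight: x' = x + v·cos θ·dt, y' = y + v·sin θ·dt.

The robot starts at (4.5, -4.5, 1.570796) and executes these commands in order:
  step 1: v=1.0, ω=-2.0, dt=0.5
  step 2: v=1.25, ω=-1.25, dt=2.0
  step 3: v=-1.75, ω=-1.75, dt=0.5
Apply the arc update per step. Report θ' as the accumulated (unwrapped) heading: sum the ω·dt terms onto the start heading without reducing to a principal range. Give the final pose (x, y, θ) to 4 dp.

step 1: θ'=0.5708 (R=-0.5000) → pose (4.7298, -4.0793, 0.5708)
step 2: θ'=-1.9292 (R=-1.0000) → pose (6.2066, -5.2715, -1.9292)
step 3: θ'=-2.8042 (R=1.0000) → pose (6.8120, -4.6787, -2.8042)

(6.8120, -4.6787, -2.8042)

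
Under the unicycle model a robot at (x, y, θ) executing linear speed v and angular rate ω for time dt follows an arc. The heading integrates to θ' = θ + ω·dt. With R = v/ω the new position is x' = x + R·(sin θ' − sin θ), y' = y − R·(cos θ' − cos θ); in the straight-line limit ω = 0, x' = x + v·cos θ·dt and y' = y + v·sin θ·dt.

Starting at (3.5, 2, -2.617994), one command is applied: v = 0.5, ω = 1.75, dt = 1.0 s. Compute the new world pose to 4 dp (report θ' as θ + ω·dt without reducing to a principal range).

θ' = -2.6180 + 1.75·1.0 = -0.8680
R = v/ω = 0.5/1.75 = 0.2857
x' = 3.5 + 0.2857·(sin -0.8680 − sin -2.6180) = 3.4248
y' = 2 − 0.2857·(cos -0.8680 − cos -2.6180) = 1.5679

(3.4248, 1.5679, -0.8680)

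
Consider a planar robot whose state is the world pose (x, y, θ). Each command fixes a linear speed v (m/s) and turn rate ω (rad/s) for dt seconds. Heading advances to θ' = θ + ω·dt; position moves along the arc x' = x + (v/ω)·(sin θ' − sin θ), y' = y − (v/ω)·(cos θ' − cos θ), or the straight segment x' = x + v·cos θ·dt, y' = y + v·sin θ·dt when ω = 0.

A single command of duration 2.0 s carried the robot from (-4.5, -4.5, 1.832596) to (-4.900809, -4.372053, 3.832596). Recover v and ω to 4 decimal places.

v = 0.2500, ω = 1.0000

Δθ = 3.832596 − 1.832596 = 2.000000
ω = Δθ/dt = 2.000000/2.0 = 1.0000
R = Δx/(sin θ' − sin θ) = 0.2500
v = R·ω = 0.2500·1.0000 = 0.2500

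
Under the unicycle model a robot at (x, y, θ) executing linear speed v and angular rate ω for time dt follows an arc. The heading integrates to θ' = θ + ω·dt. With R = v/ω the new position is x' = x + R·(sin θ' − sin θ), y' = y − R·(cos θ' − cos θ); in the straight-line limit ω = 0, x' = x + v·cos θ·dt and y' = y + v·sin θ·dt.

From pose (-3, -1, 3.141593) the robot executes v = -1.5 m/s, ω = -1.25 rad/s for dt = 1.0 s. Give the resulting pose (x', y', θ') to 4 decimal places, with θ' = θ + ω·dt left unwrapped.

θ' = 3.1416 + -1.25·1.0 = 1.8916
R = v/ω = -1.5/-1.25 = 1.2000
x' = -3 + 1.2000·(sin 1.8916 − sin 3.1416) = -1.8612
y' = -1 − 1.2000·(cos 1.8916 − cos 3.1416) = -1.8216

(-1.8612, -1.8216, 1.8916)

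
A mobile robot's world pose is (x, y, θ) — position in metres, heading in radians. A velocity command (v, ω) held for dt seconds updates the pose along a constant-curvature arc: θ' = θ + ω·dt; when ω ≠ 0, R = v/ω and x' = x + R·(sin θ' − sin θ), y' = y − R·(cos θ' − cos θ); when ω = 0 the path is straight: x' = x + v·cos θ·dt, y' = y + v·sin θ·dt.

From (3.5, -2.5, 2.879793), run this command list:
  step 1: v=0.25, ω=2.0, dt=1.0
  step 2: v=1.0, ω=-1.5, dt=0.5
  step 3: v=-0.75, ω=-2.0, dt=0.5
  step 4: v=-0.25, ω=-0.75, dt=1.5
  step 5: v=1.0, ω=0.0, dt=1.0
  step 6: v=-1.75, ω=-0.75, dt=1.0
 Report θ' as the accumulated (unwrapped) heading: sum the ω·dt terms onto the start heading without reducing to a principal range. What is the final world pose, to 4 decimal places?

(3.5401, -3.9429, 1.2548)

step 1: θ'=4.8798 (R=0.1250) → pose (3.3444, -2.6416, 4.8798)
step 2: θ'=4.1298 (R=-0.6667) → pose (3.2437, -3.1194, 4.1298)
step 3: θ'=3.1298 (R=0.3750) → pose (3.5613, -2.9508, 3.1298)
step 4: θ'=2.0048 (R=0.3333) → pose (3.8598, -3.1439, 2.0048)
step 5: θ'=2.0048 (straight) → pose (3.4393, -2.2366, 2.0048)
step 6: θ'=1.2548 (R=2.3333) → pose (3.5401, -3.9429, 1.2548)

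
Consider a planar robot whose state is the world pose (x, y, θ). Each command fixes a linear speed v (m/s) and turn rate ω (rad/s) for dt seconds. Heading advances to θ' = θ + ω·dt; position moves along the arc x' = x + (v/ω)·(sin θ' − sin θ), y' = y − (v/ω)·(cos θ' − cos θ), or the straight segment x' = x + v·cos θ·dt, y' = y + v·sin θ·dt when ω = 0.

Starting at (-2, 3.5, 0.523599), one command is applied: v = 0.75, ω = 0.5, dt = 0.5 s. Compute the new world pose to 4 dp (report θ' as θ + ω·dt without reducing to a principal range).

(-1.7019, 3.7259, 0.7736)

θ' = 0.5236 + 0.5·0.5 = 0.7736
R = v/ω = 0.75/0.5 = 1.5000
x' = -2 + 1.5000·(sin 0.7736 − sin 0.5236) = -1.7019
y' = 3.5 − 1.5000·(cos 0.7736 − cos 0.5236) = 3.7259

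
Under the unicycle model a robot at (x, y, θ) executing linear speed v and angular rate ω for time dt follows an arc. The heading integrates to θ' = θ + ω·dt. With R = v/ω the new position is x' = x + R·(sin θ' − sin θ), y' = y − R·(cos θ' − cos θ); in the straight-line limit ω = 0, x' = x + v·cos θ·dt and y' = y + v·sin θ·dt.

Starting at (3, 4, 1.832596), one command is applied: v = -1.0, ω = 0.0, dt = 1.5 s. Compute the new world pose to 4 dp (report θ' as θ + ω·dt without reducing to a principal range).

(3.3882, 2.5511, 1.8326)

θ' = 1.8326 + 0.0·1.5 = 1.8326
ω = 0 → straight: x' = 3 + -1.0·cos(1.8326)·1.5 = 3.3882
y' = 4 + -1.0·sin(1.8326)·1.5 = 2.5511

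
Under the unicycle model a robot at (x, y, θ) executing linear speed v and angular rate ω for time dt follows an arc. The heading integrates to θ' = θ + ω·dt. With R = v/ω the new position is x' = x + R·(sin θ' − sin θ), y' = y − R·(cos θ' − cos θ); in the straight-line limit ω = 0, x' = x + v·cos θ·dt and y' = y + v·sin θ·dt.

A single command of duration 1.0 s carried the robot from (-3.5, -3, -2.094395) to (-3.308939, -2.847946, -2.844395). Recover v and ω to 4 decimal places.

v = -0.2500, ω = -0.7500

Δθ = -2.844395 − -2.094395 = -0.750000
ω = Δθ/dt = -0.750000/1.0 = -0.7500
R = Δx/(sin θ' − sin θ) = 0.3333
v = R·ω = 0.3333·-0.7500 = -0.2500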